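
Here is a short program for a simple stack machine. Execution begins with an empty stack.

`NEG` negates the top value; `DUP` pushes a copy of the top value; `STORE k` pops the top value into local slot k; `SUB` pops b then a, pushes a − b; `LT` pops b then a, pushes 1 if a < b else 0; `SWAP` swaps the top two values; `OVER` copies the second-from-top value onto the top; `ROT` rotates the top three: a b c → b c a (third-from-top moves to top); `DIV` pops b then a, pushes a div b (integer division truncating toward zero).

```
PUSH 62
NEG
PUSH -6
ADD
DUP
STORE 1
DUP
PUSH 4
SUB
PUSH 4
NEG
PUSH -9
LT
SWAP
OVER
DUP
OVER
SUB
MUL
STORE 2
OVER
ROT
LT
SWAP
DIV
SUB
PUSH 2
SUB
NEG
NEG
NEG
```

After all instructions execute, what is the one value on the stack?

70

PUSH 62 → [62]
NEG     → [-62]
PUSH -6 → [-62, -6]
ADD     → [-68]
DUP     → [-68, -68]
STORE 1 → [-68]
DUP     → [-68, -68]
PUSH 4  → [-68, -68, 4]
SUB     → [-68, -72]
PUSH 4  → [-68, -72, 4]
NEG     → [-68, -72, -4]
PUSH -9 → [-68, -72, -4, -9]
LT      → [-68, -72, 0]
SWAP    → [-68, 0, -72]
OVER    → [-68, 0, -72, 0]
DUP     → [-68, 0, -72, 0, 0]
OVER    → [-68, 0, -72, 0, 0, 0]
SUB     → [-68, 0, -72, 0, 0]
MUL     → [-68, 0, -72, 0]
STORE 2 → [-68, 0, -72]
OVER    → [-68, 0, -72, 0]
ROT     → [-68, -72, 0, 0]
LT      → [-68, -72, 0]
SWAP    → [-68, 0, -72]
DIV     → [-68, 0]
SUB     → [-68]
PUSH 2  → [-68, 2]
SUB     → [-70]
NEG     → [70]
NEG     → [-70]
NEG     → [70]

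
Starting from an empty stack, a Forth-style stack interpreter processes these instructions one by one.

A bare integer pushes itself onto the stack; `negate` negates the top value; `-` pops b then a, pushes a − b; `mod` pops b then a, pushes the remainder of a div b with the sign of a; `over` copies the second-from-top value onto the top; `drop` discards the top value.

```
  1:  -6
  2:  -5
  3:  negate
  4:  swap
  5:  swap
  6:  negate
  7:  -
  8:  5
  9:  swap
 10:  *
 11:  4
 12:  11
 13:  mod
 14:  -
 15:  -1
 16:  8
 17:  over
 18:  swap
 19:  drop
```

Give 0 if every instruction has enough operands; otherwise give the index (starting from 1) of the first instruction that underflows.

-6     → -6
-5     → -6 -5
negate → -6 5
swap   → 5 -6
swap   → -6 5
negate → -6 -5
-      → -1
5      → -1 5
swap   → 5 -1
*      → -5
4      → -5 4
11     → -5 4 11
mod    → -5 4
-      → -9
-1     → -9 -1
8      → -9 -1 8
over   → -9 -1 8 -1
swap   → -9 -1 -1 8
drop   → -9 -1 -1

0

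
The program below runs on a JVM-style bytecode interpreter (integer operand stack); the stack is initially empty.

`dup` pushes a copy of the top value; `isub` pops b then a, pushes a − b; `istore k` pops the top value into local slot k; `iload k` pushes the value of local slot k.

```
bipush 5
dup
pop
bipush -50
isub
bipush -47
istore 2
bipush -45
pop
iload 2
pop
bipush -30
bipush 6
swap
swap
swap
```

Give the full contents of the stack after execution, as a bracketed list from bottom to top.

[55, 6, -30]

bipush 5   : [5]
dup        : [5, 5]
pop        : [5]
bipush -50 : [5, -50]
isub       : [55]
bipush -47 : [55, -47]
istore 2   : [55]
bipush -45 : [55, -45]
pop        : [55]
iload 2    : [55, -47]
pop        : [55]
bipush -30 : [55, -30]
bipush 6   : [55, -30, 6]
swap       : [55, 6, -30]
swap       : [55, -30, 6]
swap       : [55, 6, -30]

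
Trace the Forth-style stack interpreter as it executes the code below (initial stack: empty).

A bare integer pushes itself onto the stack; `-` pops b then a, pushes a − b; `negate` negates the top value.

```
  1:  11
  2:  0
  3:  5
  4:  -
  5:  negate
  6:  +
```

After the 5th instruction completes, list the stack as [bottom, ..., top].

[11, 5]

11      [11]
0       [11, 0]
5       [11, 0, 5]
-       [11, -5]
negate  [11, 5]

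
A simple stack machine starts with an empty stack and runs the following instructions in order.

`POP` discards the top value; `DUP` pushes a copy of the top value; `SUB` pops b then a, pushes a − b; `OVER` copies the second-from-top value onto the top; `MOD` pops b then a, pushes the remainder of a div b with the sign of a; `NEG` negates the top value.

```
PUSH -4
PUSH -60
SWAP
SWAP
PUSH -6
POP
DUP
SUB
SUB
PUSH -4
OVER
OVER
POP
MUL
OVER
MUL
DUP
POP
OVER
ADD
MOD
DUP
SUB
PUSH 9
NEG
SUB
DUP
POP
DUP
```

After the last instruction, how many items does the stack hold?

PUSH -4  → -4
PUSH -60 → -4 -60
SWAP     → -60 -4
SWAP     → -4 -60
PUSH -6  → -4 -60 -6
POP      → -4 -60
DUP      → -4 -60 -60
SUB      → -4 0
SUB      → -4
PUSH -4  → -4 -4
OVER     → -4 -4 -4
OVER     → -4 -4 -4 -4
POP      → -4 -4 -4
MUL      → -4 16
OVER     → -4 16 -4
MUL      → -4 -64
DUP      → -4 -64 -64
POP      → -4 -64
OVER     → -4 -64 -4
ADD      → -4 -68
MOD      → -4
DUP      → -4 -4
SUB      → 0
PUSH 9   → 0 9
NEG      → 0 -9
SUB      → 9
DUP      → 9 9
POP      → 9
DUP      → 9 9

2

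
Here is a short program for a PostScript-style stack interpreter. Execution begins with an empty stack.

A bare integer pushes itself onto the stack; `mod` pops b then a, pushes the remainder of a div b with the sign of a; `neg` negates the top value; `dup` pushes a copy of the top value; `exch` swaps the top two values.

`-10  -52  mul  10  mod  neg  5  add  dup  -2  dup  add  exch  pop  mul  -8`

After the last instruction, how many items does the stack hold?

-10   [-10]
-52   [-10, -52]
mul   [520]
10    [520, 10]
mod   [0]
neg   [0]
5     [0, 5]
add   [5]
dup   [5, 5]
-2    [5, 5, -2]
dup   [5, 5, -2, -2]
add   [5, 5, -4]
exch  [5, -4, 5]
pop   [5, -4]
mul   [-20]
-8    [-20, -8]

2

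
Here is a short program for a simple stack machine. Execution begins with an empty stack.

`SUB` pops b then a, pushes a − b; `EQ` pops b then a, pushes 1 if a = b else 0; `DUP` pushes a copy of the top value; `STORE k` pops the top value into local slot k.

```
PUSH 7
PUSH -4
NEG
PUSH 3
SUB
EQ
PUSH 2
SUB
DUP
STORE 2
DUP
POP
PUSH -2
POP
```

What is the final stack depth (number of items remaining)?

PUSH 7  → [7]
PUSH -4 → [7, -4]
NEG     → [7, 4]
PUSH 3  → [7, 4, 3]
SUB     → [7, 1]
EQ      → [0]
PUSH 2  → [0, 2]
SUB     → [-2]
DUP     → [-2, -2]
STORE 2 → [-2]
DUP     → [-2, -2]
POP     → [-2]
PUSH -2 → [-2, -2]
POP     → [-2]

1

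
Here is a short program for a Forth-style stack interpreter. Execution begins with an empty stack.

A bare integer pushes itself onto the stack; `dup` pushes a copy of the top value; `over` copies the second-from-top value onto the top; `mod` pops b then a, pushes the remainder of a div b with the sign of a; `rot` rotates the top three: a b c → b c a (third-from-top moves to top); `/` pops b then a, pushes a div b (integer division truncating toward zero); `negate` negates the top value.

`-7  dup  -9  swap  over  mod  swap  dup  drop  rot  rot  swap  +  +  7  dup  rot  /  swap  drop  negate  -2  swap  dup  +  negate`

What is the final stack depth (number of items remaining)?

-7     -> -7
dup    -> -7 -7
-9     -> -7 -7 -9
swap   -> -7 -9 -7
over   -> -7 -9 -7 -9
mod    -> -7 -9 -7
swap   -> -7 -7 -9
dup    -> -7 -7 -9 -9
drop   -> -7 -7 -9
rot    -> -7 -9 -7
rot    -> -9 -7 -7
swap   -> -9 -7 -7
+      -> -9 -14
+      -> -23
7      -> -23 7
dup    -> -23 7 7
rot    -> 7 7 -23
/      -> 7 0
swap   -> 0 7
drop   -> 0
negate -> 0
-2     -> 0 -2
swap   -> -2 0
dup    -> -2 0 0
+      -> -2 0
negate -> -2 0

2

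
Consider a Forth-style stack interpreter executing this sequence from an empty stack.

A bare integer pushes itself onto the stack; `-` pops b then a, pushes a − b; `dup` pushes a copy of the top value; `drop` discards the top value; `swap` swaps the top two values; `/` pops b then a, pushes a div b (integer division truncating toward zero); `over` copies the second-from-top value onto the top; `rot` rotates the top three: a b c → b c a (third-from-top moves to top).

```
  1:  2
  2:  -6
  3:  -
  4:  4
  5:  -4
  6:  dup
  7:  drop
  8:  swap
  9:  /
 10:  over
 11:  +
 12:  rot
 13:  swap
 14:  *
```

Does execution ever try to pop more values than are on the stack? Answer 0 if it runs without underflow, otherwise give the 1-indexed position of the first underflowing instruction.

2    → [2]
-6   → [2, -6]
-    → [8]
4    → [8, 4]
-4   → [8, 4, -4]
dup  → [8, 4, -4, -4]
drop → [8, 4, -4]
swap → [8, -4, 4]
/    → [8, -1]
over → [8, -1, 8]
+    → [8, 7]
rot  — needs 3 operands, stack has 2 → underflow

12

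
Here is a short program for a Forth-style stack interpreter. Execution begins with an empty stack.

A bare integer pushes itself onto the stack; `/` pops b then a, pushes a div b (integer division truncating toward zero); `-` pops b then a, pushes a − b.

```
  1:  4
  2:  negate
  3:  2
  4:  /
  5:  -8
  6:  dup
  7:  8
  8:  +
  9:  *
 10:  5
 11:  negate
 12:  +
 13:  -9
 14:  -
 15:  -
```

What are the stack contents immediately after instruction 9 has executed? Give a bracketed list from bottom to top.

[-2, 0]

4      -> 4
negate -> -4
2      -> -4 2
/      -> -2
-8     -> -2 -8
dup    -> -2 -8 -8
8      -> -2 -8 -8 8
+      -> -2 -8 0
*      -> -2 0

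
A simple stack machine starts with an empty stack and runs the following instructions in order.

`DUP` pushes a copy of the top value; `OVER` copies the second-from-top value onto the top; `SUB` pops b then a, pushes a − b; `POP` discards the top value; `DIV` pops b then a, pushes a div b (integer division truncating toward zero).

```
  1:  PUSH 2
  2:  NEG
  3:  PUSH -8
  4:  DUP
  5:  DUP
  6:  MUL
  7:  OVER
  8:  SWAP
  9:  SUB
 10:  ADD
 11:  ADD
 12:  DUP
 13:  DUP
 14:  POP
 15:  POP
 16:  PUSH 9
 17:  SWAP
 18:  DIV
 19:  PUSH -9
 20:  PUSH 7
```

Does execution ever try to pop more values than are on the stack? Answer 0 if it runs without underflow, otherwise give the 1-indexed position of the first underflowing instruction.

0

PUSH 2  → [2]
NEG     → [-2]
PUSH -8 → [-2, -8]
DUP     → [-2, -8, -8]
DUP     → [-2, -8, -8, -8]
MUL     → [-2, -8, 64]
OVER    → [-2, -8, 64, -8]
SWAP    → [-2, -8, -8, 64]
SUB     → [-2, -8, -72]
ADD     → [-2, -80]
ADD     → [-82]
DUP     → [-82, -82]
DUP     → [-82, -82, -82]
POP     → [-82, -82]
POP     → [-82]
PUSH 9  → [-82, 9]
SWAP    → [9, -82]
DIV     → [0]
PUSH -9 → [0, -9]
PUSH 7  → [0, -9, 7]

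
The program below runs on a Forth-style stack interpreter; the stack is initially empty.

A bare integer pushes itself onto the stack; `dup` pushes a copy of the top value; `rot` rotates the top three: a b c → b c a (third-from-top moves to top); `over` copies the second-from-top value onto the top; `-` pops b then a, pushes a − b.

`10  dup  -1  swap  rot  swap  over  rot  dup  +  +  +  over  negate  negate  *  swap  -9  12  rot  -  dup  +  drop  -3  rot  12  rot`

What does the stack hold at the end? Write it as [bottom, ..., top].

10     -> 10
dup    -> 10 10
-1     -> 10 10 -1
swap   -> 10 -1 10
rot    -> -1 10 10
swap   -> -1 10 10
over   -> -1 10 10 10
rot    -> -1 10 10 10
dup    -> -1 10 10 10 10
+      -> -1 10 10 20
+      -> -1 10 30
+      -> -1 40
over   -> -1 40 -1
negate -> -1 40 1
negate -> -1 40 -1
*      -> -1 -40
swap   -> -40 -1
-9     -> -40 -1 -9
12     -> -40 -1 -9 12
rot    -> -40 -9 12 -1
-      -> -40 -9 13
dup    -> -40 -9 13 13
+      -> -40 -9 26
drop   -> -40 -9
-3     -> -40 -9 -3
rot    -> -9 -3 -40
12     -> -9 -3 -40 12
rot    -> -9 -40 12 -3

[-9, -40, 12, -3]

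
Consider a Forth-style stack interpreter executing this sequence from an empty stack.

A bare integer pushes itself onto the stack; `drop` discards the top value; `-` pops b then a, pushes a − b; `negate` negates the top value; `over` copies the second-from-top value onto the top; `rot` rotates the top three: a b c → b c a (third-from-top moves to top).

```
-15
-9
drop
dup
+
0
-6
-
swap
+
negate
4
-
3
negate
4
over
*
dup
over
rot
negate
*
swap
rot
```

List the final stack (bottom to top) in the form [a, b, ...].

-15    : [-15]
-9     : [-15, -9]
drop   : [-15]
dup    : [-15, -15]
+      : [-30]
0      : [-30, 0]
-6     : [-30, 0, -6]
-      : [-30, 6]
swap   : [6, -30]
+      : [-24]
negate : [24]
4      : [24, 4]
-      : [20]
3      : [20, 3]
negate : [20, -3]
4      : [20, -3, 4]
over   : [20, -3, 4, -3]
*      : [20, -3, -12]
dup    : [20, -3, -12, -12]
over   : [20, -3, -12, -12, -12]
rot    : [20, -3, -12, -12, -12]
negate : [20, -3, -12, -12, 12]
*      : [20, -3, -12, -144]
swap   : [20, -3, -144, -12]
rot    : [20, -144, -12, -3]

[20, -144, -12, -3]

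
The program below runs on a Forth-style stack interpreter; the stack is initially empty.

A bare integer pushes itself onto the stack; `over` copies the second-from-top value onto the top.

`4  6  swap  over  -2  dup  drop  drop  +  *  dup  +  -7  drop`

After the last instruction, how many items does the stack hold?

1

4    → [4]
6    → [4, 6]
swap → [6, 4]
over → [6, 4, 6]
-2   → [6, 4, 6, -2]
dup  → [6, 4, 6, -2, -2]
drop → [6, 4, 6, -2]
drop → [6, 4, 6]
+    → [6, 10]
*    → [60]
dup  → [60, 60]
+    → [120]
-7   → [120, -7]
drop → [120]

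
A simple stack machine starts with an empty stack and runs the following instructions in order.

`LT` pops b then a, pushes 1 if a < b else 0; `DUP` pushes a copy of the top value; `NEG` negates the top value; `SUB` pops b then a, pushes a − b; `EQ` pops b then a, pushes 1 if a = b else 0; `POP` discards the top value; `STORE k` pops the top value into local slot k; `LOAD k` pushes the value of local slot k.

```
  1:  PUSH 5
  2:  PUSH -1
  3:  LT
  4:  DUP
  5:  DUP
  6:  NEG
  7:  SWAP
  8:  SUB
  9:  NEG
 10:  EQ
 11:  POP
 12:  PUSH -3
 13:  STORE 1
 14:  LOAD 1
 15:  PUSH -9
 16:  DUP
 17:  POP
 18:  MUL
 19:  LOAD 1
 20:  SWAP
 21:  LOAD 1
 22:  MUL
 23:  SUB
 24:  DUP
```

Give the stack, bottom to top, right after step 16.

PUSH 5  -> 5
PUSH -1 -> 5 -1
LT      -> 0
DUP     -> 0 0
DUP     -> 0 0 0
NEG     -> 0 0 0
SWAP    -> 0 0 0
SUB     -> 0 0
NEG     -> 0 0
EQ      -> 1
POP     -> (empty)
PUSH -3 -> -3
STORE 1 -> (empty)
LOAD 1  -> -3
PUSH -9 -> -3 -9
DUP     -> -3 -9 -9

[-3, -9, -9]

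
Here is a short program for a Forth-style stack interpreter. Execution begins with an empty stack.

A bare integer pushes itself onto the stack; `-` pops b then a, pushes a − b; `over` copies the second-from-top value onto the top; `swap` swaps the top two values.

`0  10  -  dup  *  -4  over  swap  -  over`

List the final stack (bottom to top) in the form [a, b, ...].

0    -> [0]
10   -> [0, 10]
-    -> [-10]
dup  -> [-10, -10]
*    -> [100]
-4   -> [100, -4]
over -> [100, -4, 100]
swap -> [100, 100, -4]
-    -> [100, 104]
over -> [100, 104, 100]

[100, 104, 100]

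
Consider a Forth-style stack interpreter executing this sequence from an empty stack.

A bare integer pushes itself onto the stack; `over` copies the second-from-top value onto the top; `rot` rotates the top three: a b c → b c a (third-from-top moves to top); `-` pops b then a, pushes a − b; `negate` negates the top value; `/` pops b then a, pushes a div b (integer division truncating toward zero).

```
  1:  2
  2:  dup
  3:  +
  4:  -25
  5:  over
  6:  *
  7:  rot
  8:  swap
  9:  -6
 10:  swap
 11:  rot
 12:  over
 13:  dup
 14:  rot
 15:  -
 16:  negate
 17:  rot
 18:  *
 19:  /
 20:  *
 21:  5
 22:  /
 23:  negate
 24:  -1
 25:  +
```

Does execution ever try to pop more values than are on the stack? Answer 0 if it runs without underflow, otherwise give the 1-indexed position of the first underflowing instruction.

7

2    : [2]
dup  : [2, 2]
+    : [4]
-25  : [4, -25]
over : [4, -25, 4]
*    : [4, -100]
rot  — needs 3 operands, stack has 2 → underflow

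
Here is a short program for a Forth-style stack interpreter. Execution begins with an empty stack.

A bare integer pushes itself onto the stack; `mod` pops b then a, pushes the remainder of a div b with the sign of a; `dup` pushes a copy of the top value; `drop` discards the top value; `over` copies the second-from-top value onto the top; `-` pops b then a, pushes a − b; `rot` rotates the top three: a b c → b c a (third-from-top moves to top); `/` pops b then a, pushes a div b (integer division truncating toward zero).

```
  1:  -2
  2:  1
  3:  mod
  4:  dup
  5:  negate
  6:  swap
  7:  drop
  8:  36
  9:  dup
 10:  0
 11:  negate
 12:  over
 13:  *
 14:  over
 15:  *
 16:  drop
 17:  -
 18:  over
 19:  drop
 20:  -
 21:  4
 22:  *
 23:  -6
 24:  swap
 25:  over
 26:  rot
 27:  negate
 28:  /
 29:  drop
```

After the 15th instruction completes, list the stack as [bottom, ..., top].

[0, 36, 36, 0]

-2     -> [-2]
1      -> [-2, 1]
mod    -> [0]
dup    -> [0, 0]
negate -> [0, 0]
swap   -> [0, 0]
drop   -> [0]
36     -> [0, 36]
dup    -> [0, 36, 36]
0      -> [0, 36, 36, 0]
negate -> [0, 36, 36, 0]
over   -> [0, 36, 36, 0, 36]
*      -> [0, 36, 36, 0]
over   -> [0, 36, 36, 0, 36]
*      -> [0, 36, 36, 0]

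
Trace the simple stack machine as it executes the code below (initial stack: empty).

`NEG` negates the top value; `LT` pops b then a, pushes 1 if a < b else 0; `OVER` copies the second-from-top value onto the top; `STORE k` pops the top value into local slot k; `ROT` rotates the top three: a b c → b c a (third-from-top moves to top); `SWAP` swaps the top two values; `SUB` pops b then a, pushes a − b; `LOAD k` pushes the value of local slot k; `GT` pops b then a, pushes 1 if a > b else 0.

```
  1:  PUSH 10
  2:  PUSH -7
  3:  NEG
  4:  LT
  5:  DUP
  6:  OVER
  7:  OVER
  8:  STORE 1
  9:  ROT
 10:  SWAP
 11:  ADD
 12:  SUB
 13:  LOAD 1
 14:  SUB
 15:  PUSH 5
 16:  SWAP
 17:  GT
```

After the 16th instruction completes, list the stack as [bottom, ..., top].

PUSH 10 -> [10]
PUSH -7 -> [10, -7]
NEG     -> [10, 7]
LT      -> [0]
DUP     -> [0, 0]
OVER    -> [0, 0, 0]
OVER    -> [0, 0, 0, 0]
STORE 1 -> [0, 0, 0]
ROT     -> [0, 0, 0]
SWAP    -> [0, 0, 0]
ADD     -> [0, 0]
SUB     -> [0]
LOAD 1  -> [0, 0]
SUB     -> [0]
PUSH 5  -> [0, 5]
SWAP    -> [5, 0]

[5, 0]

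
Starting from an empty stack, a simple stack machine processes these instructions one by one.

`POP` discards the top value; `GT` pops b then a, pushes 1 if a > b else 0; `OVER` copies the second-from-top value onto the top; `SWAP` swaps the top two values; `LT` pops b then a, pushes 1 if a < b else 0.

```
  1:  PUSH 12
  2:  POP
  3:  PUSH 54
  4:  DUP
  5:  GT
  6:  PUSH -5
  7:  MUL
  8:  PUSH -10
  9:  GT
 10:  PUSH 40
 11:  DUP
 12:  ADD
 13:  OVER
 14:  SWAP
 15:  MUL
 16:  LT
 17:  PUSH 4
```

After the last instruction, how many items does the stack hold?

2

PUSH 12  → [12]
POP      → []
PUSH 54  → [54]
DUP      → [54, 54]
GT       → [0]
PUSH -5  → [0, -5]
MUL      → [0]
PUSH -10 → [0, -10]
GT       → [1]
PUSH 40  → [1, 40]
DUP      → [1, 40, 40]
ADD      → [1, 80]
OVER     → [1, 80, 1]
SWAP     → [1, 1, 80]
MUL      → [1, 80]
LT       → [1]
PUSH 4   → [1, 4]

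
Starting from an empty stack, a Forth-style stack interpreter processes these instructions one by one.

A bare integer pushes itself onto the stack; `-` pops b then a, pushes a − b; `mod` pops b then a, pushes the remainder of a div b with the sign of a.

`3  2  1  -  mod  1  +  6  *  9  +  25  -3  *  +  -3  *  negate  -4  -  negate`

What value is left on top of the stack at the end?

176

3      : 3
2      : 3 2
1      : 3 2 1
-      : 3 1
mod    : 0
1      : 0 1
+      : 1
6      : 1 6
*      : 6
9      : 6 9
+      : 15
25     : 15 25
-3     : 15 25 -3
*      : 15 -75
+      : -60
-3     : -60 -3
*      : 180
negate : -180
-4     : -180 -4
-      : -176
negate : 176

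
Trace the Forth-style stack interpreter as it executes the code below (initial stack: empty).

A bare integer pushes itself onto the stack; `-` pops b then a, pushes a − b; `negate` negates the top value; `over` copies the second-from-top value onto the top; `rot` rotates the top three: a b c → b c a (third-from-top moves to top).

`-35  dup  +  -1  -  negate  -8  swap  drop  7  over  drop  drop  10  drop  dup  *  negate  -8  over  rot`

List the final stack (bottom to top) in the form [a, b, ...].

-35    → -35
dup    → -35 -35
+      → -70
-1     → -70 -1
-      → -69
negate → 69
-8     → 69 -8
swap   → -8 69
drop   → -8
7      → -8 7
over   → -8 7 -8
drop   → -8 7
drop   → -8
10     → -8 10
drop   → -8
dup    → -8 -8
*      → 64
negate → -64
-8     → -64 -8
over   → -64 -8 -64
rot    → -8 -64 -64

[-8, -64, -64]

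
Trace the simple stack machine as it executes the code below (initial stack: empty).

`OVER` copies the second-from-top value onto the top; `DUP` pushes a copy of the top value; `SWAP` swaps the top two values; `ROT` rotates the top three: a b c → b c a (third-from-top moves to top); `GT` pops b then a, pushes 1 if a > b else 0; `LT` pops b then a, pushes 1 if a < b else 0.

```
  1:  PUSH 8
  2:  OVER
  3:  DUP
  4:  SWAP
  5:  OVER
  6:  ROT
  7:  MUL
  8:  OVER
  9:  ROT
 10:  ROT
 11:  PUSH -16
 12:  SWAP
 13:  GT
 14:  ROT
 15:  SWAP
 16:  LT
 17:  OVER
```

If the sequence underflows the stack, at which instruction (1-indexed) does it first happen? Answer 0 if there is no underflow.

PUSH 8 : [8]
OVER  — needs 2 operands, stack has 1 → underflow

2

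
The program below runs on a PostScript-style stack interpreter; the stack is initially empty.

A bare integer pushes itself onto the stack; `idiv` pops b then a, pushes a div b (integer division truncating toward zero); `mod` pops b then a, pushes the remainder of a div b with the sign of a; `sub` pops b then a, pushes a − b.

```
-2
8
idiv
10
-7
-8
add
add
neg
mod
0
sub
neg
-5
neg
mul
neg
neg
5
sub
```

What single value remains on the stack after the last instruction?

-2   -> -2
8    -> -2 8
idiv -> 0
10   -> 0 10
-7   -> 0 10 -7
-8   -> 0 10 -7 -8
add  -> 0 10 -15
add  -> 0 -5
neg  -> 0 5
mod  -> 0
0    -> 0 0
sub  -> 0
neg  -> 0
-5   -> 0 -5
neg  -> 0 5
mul  -> 0
neg  -> 0
neg  -> 0
5    -> 0 5
sub  -> -5

-5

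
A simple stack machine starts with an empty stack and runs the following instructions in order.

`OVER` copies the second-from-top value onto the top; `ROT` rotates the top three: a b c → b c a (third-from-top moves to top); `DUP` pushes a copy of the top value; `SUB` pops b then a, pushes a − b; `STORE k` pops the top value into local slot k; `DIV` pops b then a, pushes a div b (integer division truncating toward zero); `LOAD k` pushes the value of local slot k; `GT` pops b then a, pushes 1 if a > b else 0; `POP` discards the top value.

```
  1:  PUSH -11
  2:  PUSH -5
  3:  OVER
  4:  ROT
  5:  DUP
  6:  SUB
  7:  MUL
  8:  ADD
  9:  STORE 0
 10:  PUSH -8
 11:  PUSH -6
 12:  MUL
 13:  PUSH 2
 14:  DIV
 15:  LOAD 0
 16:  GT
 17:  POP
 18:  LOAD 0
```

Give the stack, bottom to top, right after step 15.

[24, -5]

PUSH -11 → -11
PUSH -5  → -11 -5
OVER     → -11 -5 -11
ROT      → -5 -11 -11
DUP      → -5 -11 -11 -11
SUB      → -5 -11 0
MUL      → -5 0
ADD      → -5
STORE 0  → (empty)
PUSH -8  → -8
PUSH -6  → -8 -6
MUL      → 48
PUSH 2   → 48 2
DIV      → 24
LOAD 0   → 24 -5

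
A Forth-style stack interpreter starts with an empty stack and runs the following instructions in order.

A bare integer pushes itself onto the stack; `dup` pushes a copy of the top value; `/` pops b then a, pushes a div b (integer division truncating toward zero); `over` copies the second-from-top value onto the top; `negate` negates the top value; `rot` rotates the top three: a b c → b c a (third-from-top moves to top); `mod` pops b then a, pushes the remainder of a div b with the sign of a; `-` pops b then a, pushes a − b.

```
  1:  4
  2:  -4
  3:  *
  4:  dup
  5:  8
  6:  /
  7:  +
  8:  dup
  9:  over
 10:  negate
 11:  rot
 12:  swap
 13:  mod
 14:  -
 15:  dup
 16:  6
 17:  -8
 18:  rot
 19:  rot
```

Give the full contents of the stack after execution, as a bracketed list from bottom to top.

4      : [4]
-4     : [4, -4]
*      : [-16]
dup    : [-16, -16]
8      : [-16, -16, 8]
/      : [-16, -2]
+      : [-18]
dup    : [-18, -18]
over   : [-18, -18, -18]
negate : [-18, -18, 18]
rot    : [-18, 18, -18]
swap   : [-18, -18, 18]
mod    : [-18, 0]
-      : [-18]
dup    : [-18, -18]
6      : [-18, -18, 6]
-8     : [-18, -18, 6, -8]
rot    : [-18, 6, -8, -18]
rot    : [-18, -8, -18, 6]

[-18, -8, -18, 6]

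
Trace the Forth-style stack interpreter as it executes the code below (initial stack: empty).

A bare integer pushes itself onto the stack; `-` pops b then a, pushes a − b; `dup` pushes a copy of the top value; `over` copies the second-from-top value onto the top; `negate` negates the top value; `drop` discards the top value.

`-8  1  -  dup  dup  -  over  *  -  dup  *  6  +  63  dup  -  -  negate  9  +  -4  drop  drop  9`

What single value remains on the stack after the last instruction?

9

-8     → [-8]
1      → [-8, 1]
-      → [-9]
dup    → [-9, -9]
dup    → [-9, -9, -9]
-      → [-9, 0]
over   → [-9, 0, -9]
*      → [-9, 0]
-      → [-9]
dup    → [-9, -9]
*      → [81]
6      → [81, 6]
+      → [87]
63     → [87, 63]
dup    → [87, 63, 63]
-      → [87, 0]
-      → [87]
negate → [-87]
9      → [-87, 9]
+      → [-78]
-4     → [-78, -4]
drop   → [-78]
drop   → []
9      → [9]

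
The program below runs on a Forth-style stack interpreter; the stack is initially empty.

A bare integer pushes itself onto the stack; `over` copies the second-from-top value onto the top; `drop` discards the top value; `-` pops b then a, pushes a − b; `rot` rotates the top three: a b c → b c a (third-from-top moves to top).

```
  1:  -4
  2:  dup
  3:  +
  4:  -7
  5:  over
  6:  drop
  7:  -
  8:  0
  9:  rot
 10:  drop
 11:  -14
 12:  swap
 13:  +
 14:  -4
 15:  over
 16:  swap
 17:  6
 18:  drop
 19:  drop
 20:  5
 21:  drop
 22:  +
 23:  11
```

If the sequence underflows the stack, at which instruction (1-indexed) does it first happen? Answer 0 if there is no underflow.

9

-4   → -4
dup  → -4 -4
+    → -8
-7   → -8 -7
over → -8 -7 -8
drop → -8 -7
-    → -1
0    → -1 0
rot  — needs 3 operands, stack has 2 → underflow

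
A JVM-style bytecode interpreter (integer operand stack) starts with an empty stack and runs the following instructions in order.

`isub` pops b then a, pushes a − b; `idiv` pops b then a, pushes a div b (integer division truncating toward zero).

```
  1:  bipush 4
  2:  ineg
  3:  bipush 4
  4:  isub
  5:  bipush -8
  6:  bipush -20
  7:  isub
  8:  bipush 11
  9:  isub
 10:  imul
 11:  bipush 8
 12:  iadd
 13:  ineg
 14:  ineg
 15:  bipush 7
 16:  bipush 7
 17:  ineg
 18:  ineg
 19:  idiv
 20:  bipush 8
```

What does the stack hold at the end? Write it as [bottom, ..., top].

bipush 4   -> 4
ineg       -> -4
bipush 4   -> -4 4
isub       -> -8
bipush -8  -> -8 -8
bipush -20 -> -8 -8 -20
isub       -> -8 12
bipush 11  -> -8 12 11
isub       -> -8 1
imul       -> -8
bipush 8   -> -8 8
iadd       -> 0
ineg       -> 0
ineg       -> 0
bipush 7   -> 0 7
bipush 7   -> 0 7 7
ineg       -> 0 7 -7
ineg       -> 0 7 7
idiv       -> 0 1
bipush 8   -> 0 1 8

[0, 1, 8]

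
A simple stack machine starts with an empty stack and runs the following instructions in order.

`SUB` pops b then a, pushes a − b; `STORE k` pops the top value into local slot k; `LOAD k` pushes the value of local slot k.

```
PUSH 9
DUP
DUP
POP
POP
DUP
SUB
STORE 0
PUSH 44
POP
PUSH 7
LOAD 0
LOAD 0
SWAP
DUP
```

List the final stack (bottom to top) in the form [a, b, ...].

PUSH 9   9
DUP      9 9
DUP      9 9 9
POP      9 9
POP      9
DUP      9 9
SUB      0
STORE 0  (empty)
PUSH 44  44
POP      (empty)
PUSH 7   7
LOAD 0   7 0
LOAD 0   7 0 0
SWAP     7 0 0
DUP      7 0 0 0

[7, 0, 0, 0]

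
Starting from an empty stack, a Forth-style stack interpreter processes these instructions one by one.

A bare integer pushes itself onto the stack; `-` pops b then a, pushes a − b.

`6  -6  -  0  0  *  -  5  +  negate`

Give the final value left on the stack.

6      -> [6]
-6     -> [6, -6]
-      -> [12]
0      -> [12, 0]
0      -> [12, 0, 0]
*      -> [12, 0]
-      -> [12]
5      -> [12, 5]
+      -> [17]
negate -> [-17]

-17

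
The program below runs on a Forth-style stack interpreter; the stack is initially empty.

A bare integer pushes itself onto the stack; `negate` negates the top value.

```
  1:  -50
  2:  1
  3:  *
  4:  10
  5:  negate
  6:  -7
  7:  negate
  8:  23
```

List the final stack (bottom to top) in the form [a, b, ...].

[-50, -10, 7, 23]

-50    : -50
1      : -50 1
*      : -50
10     : -50 10
negate : -50 -10
-7     : -50 -10 -7
negate : -50 -10 7
23     : -50 -10 7 23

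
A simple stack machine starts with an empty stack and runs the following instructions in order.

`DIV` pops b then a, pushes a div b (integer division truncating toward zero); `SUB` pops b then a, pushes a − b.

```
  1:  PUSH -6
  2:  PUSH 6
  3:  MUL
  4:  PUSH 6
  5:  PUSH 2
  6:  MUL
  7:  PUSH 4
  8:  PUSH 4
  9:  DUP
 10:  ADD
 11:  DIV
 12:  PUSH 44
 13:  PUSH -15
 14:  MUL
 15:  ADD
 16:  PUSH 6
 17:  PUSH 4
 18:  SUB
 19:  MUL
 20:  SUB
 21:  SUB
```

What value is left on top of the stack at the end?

PUSH -6   [-6]
PUSH 6    [-6, 6]
MUL       [-36]
PUSH 6    [-36, 6]
PUSH 2    [-36, 6, 2]
MUL       [-36, 12]
PUSH 4    [-36, 12, 4]
PUSH 4    [-36, 12, 4, 4]
DUP       [-36, 12, 4, 4, 4]
ADD       [-36, 12, 4, 8]
DIV       [-36, 12, 0]
PUSH 44   [-36, 12, 0, 44]
PUSH -15  [-36, 12, 0, 44, -15]
MUL       [-36, 12, 0, -660]
ADD       [-36, 12, -660]
PUSH 6    [-36, 12, -660, 6]
PUSH 4    [-36, 12, -660, 6, 4]
SUB       [-36, 12, -660, 2]
MUL       [-36, 12, -1320]
SUB       [-36, 1332]
SUB       [-1368]

-1368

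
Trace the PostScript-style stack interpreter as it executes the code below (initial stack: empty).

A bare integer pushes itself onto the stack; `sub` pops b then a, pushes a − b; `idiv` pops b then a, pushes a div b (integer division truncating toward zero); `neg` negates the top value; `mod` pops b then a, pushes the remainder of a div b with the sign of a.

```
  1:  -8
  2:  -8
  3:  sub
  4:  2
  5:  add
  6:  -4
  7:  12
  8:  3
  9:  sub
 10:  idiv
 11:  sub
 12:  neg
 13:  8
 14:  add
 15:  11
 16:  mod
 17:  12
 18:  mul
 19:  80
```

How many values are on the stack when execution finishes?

2

-8    -8
-8    -8 -8
sub   0
2     0 2
add   2
-4    2 -4
12    2 -4 12
3     2 -4 12 3
sub   2 -4 9
idiv  2 0
sub   2
neg   -2
8     -2 8
add   6
11    6 11
mod   6
12    6 12
mul   72
80    72 80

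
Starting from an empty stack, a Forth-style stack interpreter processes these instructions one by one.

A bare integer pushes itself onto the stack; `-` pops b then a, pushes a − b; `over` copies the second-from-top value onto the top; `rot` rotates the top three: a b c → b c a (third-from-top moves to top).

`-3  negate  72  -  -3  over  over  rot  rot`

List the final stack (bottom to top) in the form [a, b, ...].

[-69, -3, -3, -69]

-3     -> -3
negate -> 3
72     -> 3 72
-      -> -69
-3     -> -69 -3
over   -> -69 -3 -69
over   -> -69 -3 -69 -3
rot    -> -69 -69 -3 -3
rot    -> -69 -3 -3 -69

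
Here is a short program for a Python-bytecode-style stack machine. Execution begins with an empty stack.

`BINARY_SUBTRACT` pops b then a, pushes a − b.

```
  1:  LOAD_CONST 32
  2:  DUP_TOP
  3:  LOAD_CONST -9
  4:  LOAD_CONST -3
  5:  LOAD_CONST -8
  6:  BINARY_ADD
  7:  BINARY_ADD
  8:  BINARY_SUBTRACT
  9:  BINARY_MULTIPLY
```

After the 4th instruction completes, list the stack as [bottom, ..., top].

LOAD_CONST 32  [32]
DUP_TOP        [32, 32]
LOAD_CONST -9  [32, 32, -9]
LOAD_CONST -3  [32, 32, -9, -3]

[32, 32, -9, -3]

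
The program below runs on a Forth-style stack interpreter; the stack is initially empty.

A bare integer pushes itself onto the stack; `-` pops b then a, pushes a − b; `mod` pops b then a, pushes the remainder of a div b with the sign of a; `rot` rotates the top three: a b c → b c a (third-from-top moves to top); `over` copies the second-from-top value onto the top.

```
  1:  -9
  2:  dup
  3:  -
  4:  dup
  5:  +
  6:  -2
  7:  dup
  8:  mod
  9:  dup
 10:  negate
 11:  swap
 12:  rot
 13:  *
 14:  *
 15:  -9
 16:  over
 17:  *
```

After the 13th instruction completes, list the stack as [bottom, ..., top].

-9     → [-9]
dup    → [-9, -9]
-      → [0]
dup    → [0, 0]
+      → [0]
-2     → [0, -2]
dup    → [0, -2, -2]
mod    → [0, 0]
dup    → [0, 0, 0]
negate → [0, 0, 0]
swap   → [0, 0, 0]
rot    → [0, 0, 0]
*      → [0, 0]

[0, 0]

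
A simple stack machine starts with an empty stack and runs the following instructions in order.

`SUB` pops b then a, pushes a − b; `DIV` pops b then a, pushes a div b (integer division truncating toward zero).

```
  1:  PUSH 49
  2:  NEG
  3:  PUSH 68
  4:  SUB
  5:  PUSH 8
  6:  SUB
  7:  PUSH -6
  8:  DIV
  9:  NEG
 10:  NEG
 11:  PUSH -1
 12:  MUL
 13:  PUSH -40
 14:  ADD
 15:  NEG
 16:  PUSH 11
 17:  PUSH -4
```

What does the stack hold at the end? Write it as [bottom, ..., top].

[60, 11, -4]

PUSH 49  -> 49
NEG      -> -49
PUSH 68  -> -49 68
SUB      -> -117
PUSH 8   -> -117 8
SUB      -> -125
PUSH -6  -> -125 -6
DIV      -> 20
NEG      -> -20
NEG      -> 20
PUSH -1  -> 20 -1
MUL      -> -20
PUSH -40 -> -20 -40
ADD      -> -60
NEG      -> 60
PUSH 11  -> 60 11
PUSH -4  -> 60 11 -4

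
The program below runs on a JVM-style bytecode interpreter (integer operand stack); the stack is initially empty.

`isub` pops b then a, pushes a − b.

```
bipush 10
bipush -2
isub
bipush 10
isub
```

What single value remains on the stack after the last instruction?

2

bipush 10  10
bipush -2  10 -2
isub       12
bipush 10  12 10
isub       2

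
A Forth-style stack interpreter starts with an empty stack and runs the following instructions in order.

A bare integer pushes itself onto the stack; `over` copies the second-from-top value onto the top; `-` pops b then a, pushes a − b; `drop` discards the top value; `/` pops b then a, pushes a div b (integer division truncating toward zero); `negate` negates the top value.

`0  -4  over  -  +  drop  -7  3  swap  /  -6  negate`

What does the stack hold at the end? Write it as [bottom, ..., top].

[0, 6]

0      -> [0]
-4     -> [0, -4]
over   -> [0, -4, 0]
-      -> [0, -4]
+      -> [-4]
drop   -> []
-7     -> [-7]
3      -> [-7, 3]
swap   -> [3, -7]
/      -> [0]
-6     -> [0, -6]
negate -> [0, 6]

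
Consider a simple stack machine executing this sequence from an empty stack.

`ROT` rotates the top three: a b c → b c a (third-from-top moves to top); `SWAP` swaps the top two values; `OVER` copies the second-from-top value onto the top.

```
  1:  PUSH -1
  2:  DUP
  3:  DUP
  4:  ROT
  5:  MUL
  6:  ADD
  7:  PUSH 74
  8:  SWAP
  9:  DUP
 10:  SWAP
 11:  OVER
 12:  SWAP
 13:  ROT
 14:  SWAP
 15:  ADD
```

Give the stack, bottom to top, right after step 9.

[74, 0, 0]

PUSH -1 -> [-1]
DUP     -> [-1, -1]
DUP     -> [-1, -1, -1]
ROT     -> [-1, -1, -1]
MUL     -> [-1, 1]
ADD     -> [0]
PUSH 74 -> [0, 74]
SWAP    -> [74, 0]
DUP     -> [74, 0, 0]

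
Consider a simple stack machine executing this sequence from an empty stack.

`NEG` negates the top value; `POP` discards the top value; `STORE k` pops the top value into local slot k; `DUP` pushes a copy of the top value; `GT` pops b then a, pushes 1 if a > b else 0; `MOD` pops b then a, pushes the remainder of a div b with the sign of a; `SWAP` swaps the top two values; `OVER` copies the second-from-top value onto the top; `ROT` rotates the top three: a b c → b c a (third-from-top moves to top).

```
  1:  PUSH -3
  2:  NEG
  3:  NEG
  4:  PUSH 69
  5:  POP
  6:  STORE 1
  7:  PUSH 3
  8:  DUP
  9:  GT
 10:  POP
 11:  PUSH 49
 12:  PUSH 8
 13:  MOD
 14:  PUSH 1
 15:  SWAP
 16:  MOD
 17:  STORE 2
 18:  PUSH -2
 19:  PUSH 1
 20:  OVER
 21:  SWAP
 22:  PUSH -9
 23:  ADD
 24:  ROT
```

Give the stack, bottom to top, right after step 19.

PUSH -3  -3
NEG      3
NEG      -3
PUSH 69  -3 69
POP      -3
STORE 1  (empty)
PUSH 3   3
DUP      3 3
GT       0
POP      (empty)
PUSH 49  49
PUSH 8   49 8
MOD      1
PUSH 1   1 1
SWAP     1 1
MOD      0
STORE 2  (empty)
PUSH -2  -2
PUSH 1   -2 1

[-2, 1]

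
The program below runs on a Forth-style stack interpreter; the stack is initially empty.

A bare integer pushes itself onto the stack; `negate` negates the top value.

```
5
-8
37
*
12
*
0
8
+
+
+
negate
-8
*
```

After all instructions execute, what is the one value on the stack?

-28312

5      : [5]
-8     : [5, -8]
37     : [5, -8, 37]
*      : [5, -296]
12     : [5, -296, 12]
*      : [5, -3552]
0      : [5, -3552, 0]
8      : [5, -3552, 0, 8]
+      : [5, -3552, 8]
+      : [5, -3544]
+      : [-3539]
negate : [3539]
-8     : [3539, -8]
*      : [-28312]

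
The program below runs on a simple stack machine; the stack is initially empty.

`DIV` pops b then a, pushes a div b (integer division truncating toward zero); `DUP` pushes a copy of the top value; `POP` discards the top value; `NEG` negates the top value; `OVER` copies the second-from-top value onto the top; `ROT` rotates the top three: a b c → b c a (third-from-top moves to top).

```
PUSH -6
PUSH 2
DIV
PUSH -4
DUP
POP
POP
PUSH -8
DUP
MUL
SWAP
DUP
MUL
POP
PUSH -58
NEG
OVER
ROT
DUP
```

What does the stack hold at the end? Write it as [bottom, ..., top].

[58, 64, 64, 64]

PUSH -6  -> -6
PUSH 2   -> -6 2
DIV      -> -3
PUSH -4  -> -3 -4
DUP      -> -3 -4 -4
POP      -> -3 -4
POP      -> -3
PUSH -8  -> -3 -8
DUP      -> -3 -8 -8
MUL      -> -3 64
SWAP     -> 64 -3
DUP      -> 64 -3 -3
MUL      -> 64 9
POP      -> 64
PUSH -58 -> 64 -58
NEG      -> 64 58
OVER     -> 64 58 64
ROT      -> 58 64 64
DUP      -> 58 64 64 64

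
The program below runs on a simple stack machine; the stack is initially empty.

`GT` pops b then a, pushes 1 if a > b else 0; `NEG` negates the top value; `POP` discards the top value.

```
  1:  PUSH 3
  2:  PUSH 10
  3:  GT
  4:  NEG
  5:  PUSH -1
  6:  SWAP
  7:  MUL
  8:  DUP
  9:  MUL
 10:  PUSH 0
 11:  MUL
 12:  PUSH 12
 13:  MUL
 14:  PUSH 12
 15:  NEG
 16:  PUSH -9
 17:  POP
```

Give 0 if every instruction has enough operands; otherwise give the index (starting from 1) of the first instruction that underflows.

0

PUSH 3  → [3]
PUSH 10 → [3, 10]
GT      → [0]
NEG     → [0]
PUSH -1 → [0, -1]
SWAP    → [-1, 0]
MUL     → [0]
DUP     → [0, 0]
MUL     → [0]
PUSH 0  → [0, 0]
MUL     → [0]
PUSH 12 → [0, 12]
MUL     → [0]
PUSH 12 → [0, 12]
NEG     → [0, -12]
PUSH -9 → [0, -12, -9]
POP     → [0, -12]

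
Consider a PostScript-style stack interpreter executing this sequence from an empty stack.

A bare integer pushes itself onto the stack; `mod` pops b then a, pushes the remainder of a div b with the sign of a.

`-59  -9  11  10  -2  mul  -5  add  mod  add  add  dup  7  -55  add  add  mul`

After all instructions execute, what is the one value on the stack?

-59  -59
-9   -59 -9
11   -59 -9 11
10   -59 -9 11 10
-2   -59 -9 11 10 -2
mul  -59 -9 11 -20
-5   -59 -9 11 -20 -5
add  -59 -9 11 -25
mod  -59 -9 11
add  -59 2
add  -57
dup  -57 -57
7    -57 -57 7
-55  -57 -57 7 -55
add  -57 -57 -48
add  -57 -105
mul  5985

5985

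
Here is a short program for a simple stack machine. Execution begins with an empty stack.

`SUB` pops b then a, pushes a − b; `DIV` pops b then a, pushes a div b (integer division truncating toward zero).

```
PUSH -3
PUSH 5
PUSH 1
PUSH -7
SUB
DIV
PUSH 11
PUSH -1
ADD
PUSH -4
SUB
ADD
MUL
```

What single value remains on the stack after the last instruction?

-42

PUSH -3  -3
PUSH 5   -3 5
PUSH 1   -3 5 1
PUSH -7  -3 5 1 -7
SUB      -3 5 8
DIV      -3 0
PUSH 11  -3 0 11
PUSH -1  -3 0 11 -1
ADD      -3 0 10
PUSH -4  -3 0 10 -4
SUB      -3 0 14
ADD      -3 14
MUL      -42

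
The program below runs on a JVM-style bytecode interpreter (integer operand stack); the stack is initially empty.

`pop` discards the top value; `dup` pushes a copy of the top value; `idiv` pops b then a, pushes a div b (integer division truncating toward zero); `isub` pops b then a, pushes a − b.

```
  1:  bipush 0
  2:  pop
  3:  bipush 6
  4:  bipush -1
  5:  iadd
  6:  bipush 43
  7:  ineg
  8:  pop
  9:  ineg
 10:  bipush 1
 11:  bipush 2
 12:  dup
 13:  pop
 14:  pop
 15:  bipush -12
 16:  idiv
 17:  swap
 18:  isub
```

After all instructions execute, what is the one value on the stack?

bipush 0    0
pop         (empty)
bipush 6    6
bipush -1   6 -1
iadd        5
bipush 43   5 43
ineg        5 -43
pop         5
ineg        -5
bipush 1    -5 1
bipush 2    -5 1 2
dup         -5 1 2 2
pop         -5 1 2
pop         -5 1
bipush -12  -5 1 -12
idiv        -5 0
swap        0 -5
isub        5

5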